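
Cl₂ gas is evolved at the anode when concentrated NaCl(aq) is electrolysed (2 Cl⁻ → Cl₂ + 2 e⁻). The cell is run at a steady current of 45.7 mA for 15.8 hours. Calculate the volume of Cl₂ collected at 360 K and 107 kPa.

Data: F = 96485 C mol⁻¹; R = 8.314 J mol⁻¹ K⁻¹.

0.377 L

Q = I·t = 0.04570 A × 56880 s = 2599 C.
n(e⁻) = Q/F = 2599 / 96485 = 0.02694 mol.
2 electrons are transferred per Cl₂ molecule, so n(Cl₂) = 0.02694 / 2 = 0.01347 mol.
V = nRT/P = (0.01347 × 8.314 × 360) / (107 × 10³ Pa) = 3.77 × 10⁻⁴ m³ = 0.377 L.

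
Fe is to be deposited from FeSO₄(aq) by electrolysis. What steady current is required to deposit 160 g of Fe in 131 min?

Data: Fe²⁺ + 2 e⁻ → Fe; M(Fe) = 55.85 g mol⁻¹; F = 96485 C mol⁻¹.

n(Fe) = 160 / 55.85 = 2.865 mol.
n(e⁻) = 2 × 2.865 = 5.730 mol.
Q = n(e⁻)·F = 5.730 × 96485 = 552800 C.
I = Q/t = 552800 / 7860.0 s = 70.3 A.

70.3 A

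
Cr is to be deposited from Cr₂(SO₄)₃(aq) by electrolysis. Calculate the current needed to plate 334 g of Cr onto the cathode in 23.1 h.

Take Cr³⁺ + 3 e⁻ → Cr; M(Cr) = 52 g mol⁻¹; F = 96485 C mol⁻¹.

22.4 A

n(Cr) = 334 / 52 = 6.423 mol.
n(e⁻) = 3 × 6.423 = 19.27 mol.
Q = n(e⁻)·F = 19.27 × 96485 = 1859000 C.
I = Q/t = 1859000 / 83160 s = 22.4 A.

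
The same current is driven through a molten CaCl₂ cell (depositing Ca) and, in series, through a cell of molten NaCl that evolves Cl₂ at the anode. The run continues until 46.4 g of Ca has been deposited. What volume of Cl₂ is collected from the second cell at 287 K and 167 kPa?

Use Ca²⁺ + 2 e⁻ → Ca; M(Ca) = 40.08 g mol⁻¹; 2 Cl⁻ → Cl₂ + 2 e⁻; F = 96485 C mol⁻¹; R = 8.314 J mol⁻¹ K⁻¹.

16.5 L

n(Ca) = 46.4 / 40.08 = 1.158 mol, so n(e⁻) = 2 × 1.158 = 2.315 mol.
The cells are in series, so the same 2.315 mol of electrons passes through the second cell.
2 Cl⁻ → Cl₂ + 2 e⁻ — 2 mol e⁻ per mol Cl₂, so n(Cl₂) = 2.315/2 = 1.158 mol.
V = nRT/P = (1.158 × 8.314 × 287) / (167 × 10³) = 0.0165 m³ = 16.5 L.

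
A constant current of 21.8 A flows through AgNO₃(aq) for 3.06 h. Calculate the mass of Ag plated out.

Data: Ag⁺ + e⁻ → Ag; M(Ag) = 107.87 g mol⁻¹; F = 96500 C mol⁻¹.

Q = I·t = 21.80 A × 11016 s = 240100 C.
n(e⁻) = Q/F = 240100 / 96500 = 2.489 mol.
Ag⁺ + e⁻ → Ag, so n(Ag) = n(e⁻)/1 = 2.489 mol.
m = n·M = 2.489 × 107.87 = 268 g.

268 g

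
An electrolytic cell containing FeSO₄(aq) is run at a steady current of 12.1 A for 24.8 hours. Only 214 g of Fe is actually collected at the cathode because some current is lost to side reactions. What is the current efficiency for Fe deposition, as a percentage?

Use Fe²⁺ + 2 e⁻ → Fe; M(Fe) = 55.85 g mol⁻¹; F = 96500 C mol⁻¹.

68.5 %

Q = I·t = 12.10 × 89280 = 1080000 C; n(e⁻) = 1080000/96500 = 11.19 mol.
Theoretical n(Fe) = n(e⁻)/2 = 5.597 mol, i.e. m_theo = 5.597 × 55.85 = 312.6 g.
Efficiency = m_actual / m_theo = 214 / 312.6 = 68.5 %.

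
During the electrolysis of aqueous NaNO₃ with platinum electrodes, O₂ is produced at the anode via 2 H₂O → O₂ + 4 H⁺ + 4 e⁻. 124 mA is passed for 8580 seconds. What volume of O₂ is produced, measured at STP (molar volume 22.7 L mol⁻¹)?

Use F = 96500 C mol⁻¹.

0.0626 L

Q = I·t = 0.1240 A × 8580.0 s = 1064 C.
n(e⁻) = Q/F = 1064 / 96500 = 0.01103 mol.
4 electrons are transferred per O₂ molecule, so n(O₂) = 0.01103 / 4 = 0.002756 mol.
V = n × V_m = 0.002756 × 22.7 = 0.0626 L.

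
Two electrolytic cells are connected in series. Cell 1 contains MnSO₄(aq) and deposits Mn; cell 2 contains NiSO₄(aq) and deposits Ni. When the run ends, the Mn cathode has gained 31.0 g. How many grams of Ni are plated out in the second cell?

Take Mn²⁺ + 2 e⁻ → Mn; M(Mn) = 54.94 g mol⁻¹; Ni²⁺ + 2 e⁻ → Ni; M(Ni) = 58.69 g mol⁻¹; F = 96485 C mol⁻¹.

33.1 g

n(Mn) = 31.0 / 54.94 = 0.5643 mol.
Since Mn²⁺ + 2 e⁻ → Mn, n(e⁻) passed = 2 × 0.5643 = 1.129 mol.
Cells in series carry the same charge, so the same 1.129 mol of electrons passes through cell 2.
Ni²⁺ + 2 e⁻ → Ni, so n(Ni) = 1.129 / 2 = 0.5643 mol.
m(Ni) = 0.5643 × 58.69 = 33.1 g.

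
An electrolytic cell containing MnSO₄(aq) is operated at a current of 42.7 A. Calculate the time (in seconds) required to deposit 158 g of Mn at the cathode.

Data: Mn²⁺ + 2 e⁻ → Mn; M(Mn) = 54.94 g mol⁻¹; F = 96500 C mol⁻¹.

13000 s

n(Mn) = m/M = 158 / 54.94 = 2.876 mol.
Each Mn atom requires 2 electrons, so n(e⁻) = 2 × 2.876 = 5.752 mol.
Q = n(e⁻)·F = 5.752 × 96500 = 555000 C.
t = Q/I = 555000 / 42.70 A = 13000 s.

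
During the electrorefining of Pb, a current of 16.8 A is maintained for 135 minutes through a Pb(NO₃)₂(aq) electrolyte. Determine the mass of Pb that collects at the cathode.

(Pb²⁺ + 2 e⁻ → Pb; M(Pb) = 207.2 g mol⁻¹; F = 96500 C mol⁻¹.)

146 g

Q = I·t = 16.80 A × 8100.0 s = 136100 C.
n(e⁻) = Q/F = 136100 / 96500 = 1.410 mol.
Pb²⁺ + 2 e⁻ → Pb, so n(Pb) = n(e⁻)/2 = 0.7051 mol.
m = n·M = 0.7051 × 207.2 = 146 g.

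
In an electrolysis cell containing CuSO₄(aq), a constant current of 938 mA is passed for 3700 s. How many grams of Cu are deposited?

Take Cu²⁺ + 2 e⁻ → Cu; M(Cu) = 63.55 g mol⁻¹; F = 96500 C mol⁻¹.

1.14 g

Q = I·t = 0.9380 A × 3700.0 s = 3471 C.
n(e⁻) = Q/F = 3471 / 96500 = 0.03596 mol.
Cu²⁺ + 2 e⁻ → Cu, so n(Cu) = n(e⁻)/2 = 0.01798 mol.
m = n·M = 0.01798 × 63.55 = 1.14 g.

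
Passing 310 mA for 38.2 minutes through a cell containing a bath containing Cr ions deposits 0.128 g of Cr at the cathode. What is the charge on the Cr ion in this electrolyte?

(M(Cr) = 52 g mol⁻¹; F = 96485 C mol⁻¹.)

Q = I·t = 0.3100 A × 2292.0 s = 710.5 C, so n(e⁻) = 710.5/96485 = 0.007364 mol.
n(Cr) deposited = 0.128 / 52 = 0.002462 mol.
Electrons per atom = n(e⁻)/n(Cr) = 0.007364 / 0.002462 = 2.99 ≈ 3, so the ion is Cr³⁺.

+3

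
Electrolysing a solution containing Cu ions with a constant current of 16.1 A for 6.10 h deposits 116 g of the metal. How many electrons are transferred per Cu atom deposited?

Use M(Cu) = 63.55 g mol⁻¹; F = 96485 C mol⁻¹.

2

Q = I·t = 16.10 A × 21960 s = 353600 C, so n(e⁻) = 353600/96485 = 3.664 mol.
n(Cu) deposited = 116 / 63.55 = 1.825 mol.
Electrons per atom = n(e⁻)/n(Cu) = 3.664 / 1.825 = 2.01 ≈ 2, so the ion is Cu²⁺.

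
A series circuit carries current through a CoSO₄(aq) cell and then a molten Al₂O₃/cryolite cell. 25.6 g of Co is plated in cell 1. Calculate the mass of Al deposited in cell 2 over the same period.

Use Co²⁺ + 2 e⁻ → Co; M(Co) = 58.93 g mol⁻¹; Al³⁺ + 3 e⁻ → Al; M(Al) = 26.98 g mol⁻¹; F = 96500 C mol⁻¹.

7.81 g

n(Co) = 25.6 / 58.93 = 0.4344 mol.
Since Co²⁺ + 2 e⁻ → Co, n(e⁻) passed = 2 × 0.4344 = 0.8688 mol.
Cells in series carry the same charge, so the same 0.8688 mol of electrons passes through cell 2.
Al³⁺ + 3 e⁻ → Al, so n(Al) = 0.8688 / 3 = 0.2896 mol.
m(Al) = 0.2896 × 26.98 = 7.81 g.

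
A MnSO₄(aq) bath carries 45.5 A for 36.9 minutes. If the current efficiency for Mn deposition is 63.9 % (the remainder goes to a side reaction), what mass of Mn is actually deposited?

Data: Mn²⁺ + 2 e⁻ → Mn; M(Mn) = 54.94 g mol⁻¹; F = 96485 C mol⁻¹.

Q = I·t = 45.50 × 2214.0 = 100700 C.
n(e⁻) = 100700/96485 = 1.044 mol; theoretically n(Mn) = 1.044/2 = 0.5220 mol, m_theo = 28.68 g.
At 63.9 % efficiency, m_actual = 0.639 × 28.68 = 18.3 g.

18.3 g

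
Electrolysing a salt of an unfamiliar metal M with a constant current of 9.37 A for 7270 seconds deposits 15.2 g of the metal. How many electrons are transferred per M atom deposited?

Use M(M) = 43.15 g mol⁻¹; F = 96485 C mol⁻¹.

Q = I·t = 9.370 A × 7270.0 s = 68120 C, so n(e⁻) = 68120/96485 = 0.7060 mol.
n(M) deposited = 15.2 / 43.15 = 0.3523 mol.
Electrons per atom = n(e⁻)/n(M) = 0.7060 / 0.3523 = 2.00 ≈ 2, so the ion is M²⁺.

2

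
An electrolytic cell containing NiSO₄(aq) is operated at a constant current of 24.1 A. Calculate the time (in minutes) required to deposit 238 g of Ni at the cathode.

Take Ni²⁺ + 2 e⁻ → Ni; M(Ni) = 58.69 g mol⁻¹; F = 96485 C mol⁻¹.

541 min

n(Ni) = m/M = 238 / 58.69 = 4.055 mol.
Each Ni atom requires 2 electrons, so n(e⁻) = 2 × 4.055 = 8.110 mol.
Q = n(e⁻)·F = 8.110 × 96485 = 782500 C.
t = Q/I = 782500 / 24.10 A = 32470 s = 541 min.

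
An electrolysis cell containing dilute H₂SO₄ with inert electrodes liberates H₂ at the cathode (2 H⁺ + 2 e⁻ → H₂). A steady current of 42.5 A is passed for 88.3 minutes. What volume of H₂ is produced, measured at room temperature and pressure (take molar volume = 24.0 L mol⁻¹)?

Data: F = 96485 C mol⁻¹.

Q = I·t = 42.50 A × 5298.0 s = 225200 C.
n(e⁻) = Q/F = 225200 / 96485 = 2.334 mol.
2 electrons are transferred per H₂ molecule, so n(H₂) = 2.334 / 2 = 1.167 mol.
V = n × V_m = 1.167 × 24.0 = 28.0 L.

28.0 L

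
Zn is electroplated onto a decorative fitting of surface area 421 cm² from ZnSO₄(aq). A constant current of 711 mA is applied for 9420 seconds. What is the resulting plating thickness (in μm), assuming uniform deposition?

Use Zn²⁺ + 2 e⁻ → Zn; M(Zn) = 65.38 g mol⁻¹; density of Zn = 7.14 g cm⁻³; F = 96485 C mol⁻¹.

7.55 μm

Q = I·t = 0.7110 × 9420.0 = 6698 C; n(e⁻) = 0.06942 mol.
n(Zn) = n(e⁻)/2 = 0.03471 mol, so m = 0.03471 × 65.38 = 2.269 g.
Volume = m/ρ = 2.269 / 7.14 = 0.3178 cm³.
Thickness = V/A = 0.3178 / 421 = 7.55 × 10⁻⁴ cm = 7.55 μm.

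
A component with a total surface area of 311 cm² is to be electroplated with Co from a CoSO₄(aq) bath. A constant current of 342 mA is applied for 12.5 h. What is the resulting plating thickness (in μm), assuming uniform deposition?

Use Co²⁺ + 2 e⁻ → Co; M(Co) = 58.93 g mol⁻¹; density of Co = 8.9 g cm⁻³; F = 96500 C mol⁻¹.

Q = I·t = 0.3420 × 45000 = 15390 C; n(e⁻) = 0.1595 mol.
n(Co) = n(e⁻)/2 = 0.07974 mol, so m = 0.07974 × 58.93 = 4.699 g.
Volume = m/ρ = 4.699 / 8.9 = 0.5280 cm³.
Thickness = V/A = 0.5280 / 311 = 0.00170 cm = 17.0 μm.

17.0 μm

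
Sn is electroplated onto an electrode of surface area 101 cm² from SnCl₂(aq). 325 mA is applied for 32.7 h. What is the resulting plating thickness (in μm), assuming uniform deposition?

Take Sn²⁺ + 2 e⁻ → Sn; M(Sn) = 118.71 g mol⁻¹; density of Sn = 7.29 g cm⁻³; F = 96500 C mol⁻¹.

320 μm

Q = I·t = 0.3250 × 117720 = 38260 C; n(e⁻) = 0.3965 mol.
n(Sn) = n(e⁻)/2 = 0.1982 mol, so m = 0.1982 × 118.71 = 23.53 g.
Volume = m/ρ = 23.53 / 7.29 = 3.228 cm³.
Thickness = V/A = 3.228 / 101 = 0.0320 cm = 320 μm.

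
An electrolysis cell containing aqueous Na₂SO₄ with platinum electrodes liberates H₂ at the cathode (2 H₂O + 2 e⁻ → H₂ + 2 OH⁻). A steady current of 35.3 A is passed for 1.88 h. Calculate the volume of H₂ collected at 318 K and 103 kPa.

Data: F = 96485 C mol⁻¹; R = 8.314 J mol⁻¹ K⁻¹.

Q = I·t = 35.30 A × 6768.0 s = 238900 C.
n(e⁻) = Q/F = 238900 / 96485 = 2.476 mol.
2 electrons are transferred per H₂ molecule, so n(H₂) = 2.476 / 2 = 1.238 mol.
V = nRT/P = (1.238 × 8.314 × 318) / (103 × 10³ Pa) = 0.0318 m³ = 31.8 L.

31.8 L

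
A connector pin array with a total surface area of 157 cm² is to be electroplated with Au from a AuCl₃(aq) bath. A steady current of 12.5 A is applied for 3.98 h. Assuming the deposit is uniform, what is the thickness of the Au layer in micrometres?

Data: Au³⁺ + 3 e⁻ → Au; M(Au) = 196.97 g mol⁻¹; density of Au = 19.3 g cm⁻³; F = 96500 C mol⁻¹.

Q = I·t = 12.50 × 14328 = 179100 C; n(e⁻) = 1.856 mol.
n(Au) = n(e⁻)/3 = 0.6187 mol, so m = 0.6187 × 196.97 = 121.9 g.
Volume = m/ρ = 121.9 / 19.3 = 6.314 cm³.
Thickness = V/A = 6.314 / 157 = 0.0402 cm = 402 μm.

402 μm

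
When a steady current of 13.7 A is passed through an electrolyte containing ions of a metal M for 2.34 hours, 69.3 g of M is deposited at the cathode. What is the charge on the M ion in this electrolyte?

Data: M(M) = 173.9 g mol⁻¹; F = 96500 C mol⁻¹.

Q = I·t = 13.70 A × 8424.0 s = 115400 C, so n(e⁻) = 115400/96500 = 1.196 mol.
n(M) deposited = 69.3 / 173.9 = 0.3985 mol.
Electrons per atom = n(e⁻)/n(M) = 1.196 / 0.3985 = 3.00 ≈ 3, so the ion is M³⁺.

+3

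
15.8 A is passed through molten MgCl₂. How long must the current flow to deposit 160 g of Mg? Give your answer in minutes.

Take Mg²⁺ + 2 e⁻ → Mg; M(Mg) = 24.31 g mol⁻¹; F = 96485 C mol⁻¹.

1340 min

n(Mg) = m/M = 160 / 24.31 = 6.582 mol.
Each Mg atom requires 2 electrons, so n(e⁻) = 2 × 6.582 = 13.16 mol.
Q = n(e⁻)·F = 13.16 × 96485 = 1270000 C.
t = Q/I = 1270000 / 15.80 A = 80380 s = 1340 min.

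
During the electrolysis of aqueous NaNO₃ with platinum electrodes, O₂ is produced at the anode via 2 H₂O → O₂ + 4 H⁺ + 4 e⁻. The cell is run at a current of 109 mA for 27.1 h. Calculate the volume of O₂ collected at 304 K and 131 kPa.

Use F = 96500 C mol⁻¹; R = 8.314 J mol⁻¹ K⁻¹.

Q = I·t = 0.1090 A × 97560 s = 10630 C.
n(e⁻) = Q/F = 10630 / 96500 = 0.1102 mol.
4 electrons are transferred per O₂ molecule, so n(O₂) = 0.1102 / 4 = 0.02755 mol.
V = nRT/P = (0.02755 × 8.314 × 304) / (131 × 10³ Pa) = 5.32 × 10⁻⁴ m³ = 0.532 L.

0.532 L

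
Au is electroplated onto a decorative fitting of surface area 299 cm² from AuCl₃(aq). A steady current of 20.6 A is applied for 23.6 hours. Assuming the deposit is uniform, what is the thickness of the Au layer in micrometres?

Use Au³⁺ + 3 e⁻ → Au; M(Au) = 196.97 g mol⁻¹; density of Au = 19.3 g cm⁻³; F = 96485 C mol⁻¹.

Q = I·t = 20.60 × 84960 = 1750000 C; n(e⁻) = 18.14 mol.
n(Au) = n(e⁻)/3 = 6.046 mol, so m = 6.046 × 196.97 = 1191 g.
Volume = m/ρ = 1191 / 19.3 = 61.71 cm³.
Thickness = V/A = 61.71 / 299 = 0.206 cm = 2060 μm.

2060 μm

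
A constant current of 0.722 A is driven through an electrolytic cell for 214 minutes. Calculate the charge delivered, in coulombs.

9270 C

Q = I·t = 0.7220 A × 12840 s = 9270 C.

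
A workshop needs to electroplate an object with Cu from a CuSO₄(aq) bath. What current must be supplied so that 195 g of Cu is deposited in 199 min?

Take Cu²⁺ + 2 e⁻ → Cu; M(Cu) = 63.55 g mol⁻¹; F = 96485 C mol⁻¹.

49.6 A

n(Cu) = 195 / 63.55 = 3.068 mol.
n(e⁻) = 2 × 3.068 = 6.137 mol.
Q = n(e⁻)·F = 6.137 × 96485 = 592100 C.
I = Q/t = 592100 / 11940 s = 49.6 A.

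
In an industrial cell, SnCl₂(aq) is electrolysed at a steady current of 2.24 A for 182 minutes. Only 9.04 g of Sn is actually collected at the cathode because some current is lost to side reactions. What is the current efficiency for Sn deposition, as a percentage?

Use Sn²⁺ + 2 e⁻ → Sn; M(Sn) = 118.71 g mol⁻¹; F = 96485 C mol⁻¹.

60.1 %

Q = I·t = 2.240 × 10920 = 24460 C; n(e⁻) = 24460/96485 = 0.2535 mol.
Theoretical n(Sn) = n(e⁻)/2 = 0.1268 mol, i.e. m_theo = 0.1268 × 118.71 = 15.05 g.
Efficiency = m_actual / m_theo = 9.04 / 15.05 = 60.1 %.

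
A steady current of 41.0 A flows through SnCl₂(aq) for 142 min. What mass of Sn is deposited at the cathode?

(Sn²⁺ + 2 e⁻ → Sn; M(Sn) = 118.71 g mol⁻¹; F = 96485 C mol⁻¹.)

Q = I·t = 41.00 A × 8520.0 s = 349300 C.
n(e⁻) = Q/F = 349300 / 96485 = 3.620 mol.
Sn²⁺ + 2 e⁻ → Sn, so n(Sn) = n(e⁻)/2 = 1.810 mol.
m = n·M = 1.810 × 118.71 = 215 g.

215 g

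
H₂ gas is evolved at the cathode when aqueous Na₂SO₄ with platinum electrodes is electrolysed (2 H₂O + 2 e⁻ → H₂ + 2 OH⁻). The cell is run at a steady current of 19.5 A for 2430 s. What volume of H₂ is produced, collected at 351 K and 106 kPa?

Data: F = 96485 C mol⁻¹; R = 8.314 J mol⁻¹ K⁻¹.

6.76 L

Q = I·t = 19.50 A × 2430.0 s = 47380 C.
n(e⁻) = Q/F = 47380 / 96485 = 0.4911 mol.
2 electrons are transferred per H₂ molecule, so n(H₂) = 0.4911 / 2 = 0.2456 mol.
V = nRT/P = (0.2456 × 8.314 × 351) / (106 × 10³ Pa) = 0.00676 m³ = 6.76 L.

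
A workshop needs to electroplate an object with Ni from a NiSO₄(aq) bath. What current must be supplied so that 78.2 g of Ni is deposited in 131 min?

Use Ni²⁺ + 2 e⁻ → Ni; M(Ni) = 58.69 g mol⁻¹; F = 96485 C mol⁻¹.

n(Ni) = 78.2 / 58.69 = 1.332 mol.
n(e⁻) = 2 × 1.332 = 2.665 mol.
Q = n(e⁻)·F = 2.665 × 96485 = 257100 C.
I = Q/t = 257100 / 7860.0 s = 32.7 A.

32.7 A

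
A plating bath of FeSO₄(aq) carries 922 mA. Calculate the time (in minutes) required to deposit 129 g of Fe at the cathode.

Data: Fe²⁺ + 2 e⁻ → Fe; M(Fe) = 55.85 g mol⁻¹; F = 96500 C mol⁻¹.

n(Fe) = m/M = 129 / 55.85 = 2.310 mol.
Each Fe atom requires 2 electrons, so n(e⁻) = 2 × 2.310 = 4.620 mol.
Q = n(e⁻)·F = 4.620 × 96500 = 445800 C.
t = Q/I = 445800 / 0.9220 A = 483500 s = 8060 min.

8060 min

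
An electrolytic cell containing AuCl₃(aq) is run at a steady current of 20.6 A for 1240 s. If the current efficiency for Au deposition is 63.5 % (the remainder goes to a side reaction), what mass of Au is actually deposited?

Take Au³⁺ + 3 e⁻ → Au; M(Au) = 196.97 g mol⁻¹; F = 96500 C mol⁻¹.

11.0 g

Q = I·t = 20.60 × 1240.0 = 25540 C.
n(e⁻) = 25540/96500 = 0.2647 mol; theoretically n(Au) = 0.2647/3 = 0.08823 mol, m_theo = 17.38 g.
At 63.5 % efficiency, m_actual = 0.635 × 17.38 = 11.0 g.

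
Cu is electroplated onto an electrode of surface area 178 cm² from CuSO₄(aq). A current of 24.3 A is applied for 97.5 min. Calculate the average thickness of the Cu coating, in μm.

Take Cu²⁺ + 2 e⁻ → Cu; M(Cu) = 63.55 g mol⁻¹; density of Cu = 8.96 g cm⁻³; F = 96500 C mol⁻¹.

293 μm

Q = I·t = 24.30 × 5850.0 = 142200 C; n(e⁻) = 1.473 mol.
n(Cu) = n(e⁻)/2 = 0.7366 mol, so m = 0.7366 × 63.55 = 46.81 g.
Volume = m/ρ = 46.81 / 8.96 = 5.224 cm³.
Thickness = V/A = 5.224 / 178 = 0.0293 cm = 293 μm.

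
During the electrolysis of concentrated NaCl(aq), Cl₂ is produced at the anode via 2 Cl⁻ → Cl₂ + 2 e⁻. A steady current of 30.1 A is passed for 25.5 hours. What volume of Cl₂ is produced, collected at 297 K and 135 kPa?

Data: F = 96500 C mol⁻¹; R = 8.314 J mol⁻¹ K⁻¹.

Q = I·t = 30.10 A × 91800 s = 2763000 C.
n(e⁻) = Q/F = 2763000 / 96500 = 28.63 mol.
2 electrons are transferred per Cl₂ molecule, so n(Cl₂) = 28.63 / 2 = 14.32 mol.
V = nRT/P = (14.32 × 8.314 × 297) / (135 × 10³ Pa) = 0.262 m³ = 262 L.

262 L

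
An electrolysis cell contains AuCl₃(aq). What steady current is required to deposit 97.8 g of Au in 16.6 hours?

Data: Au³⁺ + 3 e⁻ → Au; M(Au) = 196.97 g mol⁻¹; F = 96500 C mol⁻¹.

n(Au) = 97.8 / 196.97 = 0.4965 mol.
n(e⁻) = 3 × 0.4965 = 1.490 mol.
Q = n(e⁻)·F = 1.490 × 96500 = 143700 C.
I = Q/t = 143700 / 59760 s = 2.41 A.

2.41 A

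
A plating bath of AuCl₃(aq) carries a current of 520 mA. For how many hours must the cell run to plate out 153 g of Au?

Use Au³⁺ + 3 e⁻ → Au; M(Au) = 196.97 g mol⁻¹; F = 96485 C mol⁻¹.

n(Au) = m/M = 153 / 196.97 = 0.7768 mol.
Each Au atom requires 3 electrons, so n(e⁻) = 3 × 0.7768 = 2.330 mol.
Q = n(e⁻)·F = 2.330 × 96485 = 224800 C.
t = Q/I = 224800 / 0.5200 A = 432400 s = 120 h.

120 h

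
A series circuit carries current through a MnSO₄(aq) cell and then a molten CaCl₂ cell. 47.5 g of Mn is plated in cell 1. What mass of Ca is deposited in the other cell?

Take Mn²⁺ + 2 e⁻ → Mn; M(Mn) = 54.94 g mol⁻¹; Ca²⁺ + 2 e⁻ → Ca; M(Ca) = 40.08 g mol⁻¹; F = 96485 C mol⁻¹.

n(Mn) = 47.5 / 54.94 = 0.8646 mol.
Since Mn²⁺ + 2 e⁻ → Mn, n(e⁻) passed = 2 × 0.8646 = 1.729 mol.
Cells in series carry the same charge, so the same 1.729 mol of electrons passes through cell 2.
Ca²⁺ + 2 e⁻ → Ca, so n(Ca) = 1.729 / 2 = 0.8646 mol.
m(Ca) = 0.8646 × 40.08 = 34.7 g.

34.7 g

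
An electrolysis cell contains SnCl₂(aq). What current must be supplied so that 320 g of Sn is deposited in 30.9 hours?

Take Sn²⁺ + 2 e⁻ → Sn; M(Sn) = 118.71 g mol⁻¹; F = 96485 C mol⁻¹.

4.68 A

n(Sn) = 320 / 118.71 = 2.696 mol.
n(e⁻) = 2 × 2.696 = 5.391 mol.
Q = n(e⁻)·F = 5.391 × 96485 = 520200 C.
I = Q/t = 520200 / 111240 s = 4.68 A.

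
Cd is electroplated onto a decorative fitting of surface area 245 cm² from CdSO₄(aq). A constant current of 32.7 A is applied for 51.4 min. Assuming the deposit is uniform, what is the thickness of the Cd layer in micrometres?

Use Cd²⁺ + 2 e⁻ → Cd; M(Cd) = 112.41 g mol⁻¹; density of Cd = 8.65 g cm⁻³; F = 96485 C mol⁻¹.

277 μm

Q = I·t = 32.70 × 3084.0 = 100800 C; n(e⁻) = 1.045 mol.
n(Cd) = n(e⁻)/2 = 0.5226 mol, so m = 0.5226 × 112.41 = 58.75 g.
Volume = m/ρ = 58.75 / 8.65 = 6.791 cm³.
Thickness = V/A = 6.791 / 245 = 0.0277 cm = 277 μm.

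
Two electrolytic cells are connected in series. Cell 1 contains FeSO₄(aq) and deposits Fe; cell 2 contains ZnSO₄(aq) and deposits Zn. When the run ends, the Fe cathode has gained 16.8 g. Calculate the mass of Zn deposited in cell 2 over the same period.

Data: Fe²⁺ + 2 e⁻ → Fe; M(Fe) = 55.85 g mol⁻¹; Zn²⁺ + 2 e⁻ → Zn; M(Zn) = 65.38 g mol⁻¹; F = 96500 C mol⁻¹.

19.7 g

n(Fe) = 16.8 / 55.85 = 0.3008 mol.
Since Fe²⁺ + 2 e⁻ → Fe, n(e⁻) passed = 2 × 0.3008 = 0.6016 mol.
Cells in series carry the same charge, so the same 0.6016 mol of electrons passes through cell 2.
Zn²⁺ + 2 e⁻ → Zn, so n(Zn) = 0.6016 / 2 = 0.3008 mol.
m(Zn) = 0.3008 × 65.38 = 19.7 g.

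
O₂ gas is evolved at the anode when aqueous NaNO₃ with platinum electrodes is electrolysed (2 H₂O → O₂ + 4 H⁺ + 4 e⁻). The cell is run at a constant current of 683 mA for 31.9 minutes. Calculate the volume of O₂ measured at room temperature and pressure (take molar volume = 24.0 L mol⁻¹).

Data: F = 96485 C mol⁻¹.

Q = I·t = 0.6830 A × 1914.0 s = 1307 C.
n(e⁻) = Q/F = 1307 / 96485 = 0.01355 mol.
4 electrons are transferred per O₂ molecule, so n(O₂) = 0.01355 / 4 = 0.003387 mol.
V = n × V_m = 0.003387 × 24.0 = 0.0813 L.

0.0813 L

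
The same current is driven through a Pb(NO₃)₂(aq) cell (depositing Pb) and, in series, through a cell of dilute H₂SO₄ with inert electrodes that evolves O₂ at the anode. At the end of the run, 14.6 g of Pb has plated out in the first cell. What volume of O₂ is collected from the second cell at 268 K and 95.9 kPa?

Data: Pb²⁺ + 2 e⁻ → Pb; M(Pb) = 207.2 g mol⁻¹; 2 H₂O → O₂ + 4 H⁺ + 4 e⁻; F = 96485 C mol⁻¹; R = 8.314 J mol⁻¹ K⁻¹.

n(Pb) = 14.6 / 207.2 = 0.07046 mol, so n(e⁻) = 2 × 0.07046 = 0.1409 mol.
The cells are in series, so the same 0.1409 mol of electrons passes through the second cell.
2 H₂O → O₂ + 4 H⁺ + 4 e⁻ — 4 mol e⁻ per mol O₂, so n(O₂) = 0.1409/4 = 0.03523 mol.
V = nRT/P = (0.03523 × 8.314 × 268) / (95.9 × 10³) = 8.19 × 10⁻⁴ m³ = 0.819 L.

0.819 L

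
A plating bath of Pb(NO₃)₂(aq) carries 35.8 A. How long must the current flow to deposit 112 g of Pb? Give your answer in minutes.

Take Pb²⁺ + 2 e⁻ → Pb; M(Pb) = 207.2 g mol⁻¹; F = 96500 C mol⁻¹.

48.6 min

n(Pb) = m/M = 112 / 207.2 = 0.5405 mol.
Each Pb atom requires 2 electrons, so n(e⁻) = 2 × 0.5405 = 1.081 mol.
Q = n(e⁻)·F = 1.081 × 96500 = 104300 C.
t = Q/I = 104300 / 35.80 A = 2914 s = 48.6 min.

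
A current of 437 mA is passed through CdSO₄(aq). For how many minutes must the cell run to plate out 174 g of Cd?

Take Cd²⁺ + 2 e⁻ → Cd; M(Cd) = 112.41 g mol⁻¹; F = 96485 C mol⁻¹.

11400 min

n(Cd) = m/M = 174 / 112.41 = 1.548 mol.
Each Cd atom requires 2 electrons, so n(e⁻) = 2 × 1.548 = 3.096 mol.
Q = n(e⁻)·F = 3.096 × 96485 = 298700 C.
t = Q/I = 298700 / 0.4370 A = 683500 s = 11400 min.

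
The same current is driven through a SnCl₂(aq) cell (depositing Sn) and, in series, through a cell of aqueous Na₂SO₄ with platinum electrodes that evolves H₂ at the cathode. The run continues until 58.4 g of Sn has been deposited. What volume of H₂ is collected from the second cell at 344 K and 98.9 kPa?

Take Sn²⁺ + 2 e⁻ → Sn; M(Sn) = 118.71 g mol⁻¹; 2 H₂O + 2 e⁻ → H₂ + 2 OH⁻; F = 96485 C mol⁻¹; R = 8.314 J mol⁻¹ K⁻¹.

n(Sn) = 58.4 / 118.71 = 0.4920 mol, so n(e⁻) = 2 × 0.4920 = 0.9839 mol.
The cells are in series, so the same 0.9839 mol of electrons passes through the second cell.
2 H₂O + 2 e⁻ → H₂ + 2 OH⁻ — 2 mol e⁻ per mol H₂, so n(H₂) = 0.9839/2 = 0.4920 mol.
V = nRT/P = (0.4920 × 8.314 × 344) / (98.9 × 10³) = 0.0142 m³ = 14.2 L.

14.2 L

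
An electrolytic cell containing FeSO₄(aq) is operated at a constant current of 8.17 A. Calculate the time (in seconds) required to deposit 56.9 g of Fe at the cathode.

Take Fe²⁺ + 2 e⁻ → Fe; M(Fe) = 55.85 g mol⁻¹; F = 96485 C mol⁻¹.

24100 s

n(Fe) = m/M = 56.9 / 55.85 = 1.019 mol.
Each Fe atom requires 2 electrons, so n(e⁻) = 2 × 1.019 = 2.038 mol.
Q = n(e⁻)·F = 2.038 × 96485 = 196600 C.
t = Q/I = 196600 / 8.170 A = 24060 s.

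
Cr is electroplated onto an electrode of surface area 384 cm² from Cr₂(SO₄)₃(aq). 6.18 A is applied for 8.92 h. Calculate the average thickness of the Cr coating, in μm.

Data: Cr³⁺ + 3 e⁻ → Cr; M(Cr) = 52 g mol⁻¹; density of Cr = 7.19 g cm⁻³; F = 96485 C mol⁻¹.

129 μm

Q = I·t = 6.180 × 32112 = 198500 C; n(e⁻) = 2.057 mol.
n(Cr) = n(e⁻)/3 = 0.6856 mol, so m = 0.6856 × 52 = 35.65 g.
Volume = m/ρ = 35.65 / 7.19 = 4.958 cm³.
Thickness = V/A = 4.958 / 384 = 0.0129 cm = 129 μm.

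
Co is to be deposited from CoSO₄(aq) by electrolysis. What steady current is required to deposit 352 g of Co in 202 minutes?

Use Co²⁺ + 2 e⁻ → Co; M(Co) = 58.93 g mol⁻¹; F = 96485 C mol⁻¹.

n(Co) = 352 / 58.93 = 5.973 mol.
n(e⁻) = 2 × 5.973 = 11.95 mol.
Q = n(e⁻)·F = 11.95 × 96485 = 1153000 C.
I = Q/t = 1153000 / 12120 s = 95.1 A.

95.1 A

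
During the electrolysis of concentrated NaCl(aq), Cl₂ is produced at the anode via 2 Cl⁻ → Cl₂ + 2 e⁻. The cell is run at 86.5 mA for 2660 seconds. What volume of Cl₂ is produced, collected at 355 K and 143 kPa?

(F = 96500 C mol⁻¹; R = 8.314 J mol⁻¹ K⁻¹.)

Q = I·t = 0.08650 A × 2660.0 s = 230.1 C.
n(e⁻) = Q/F = 230.1 / 96500 = 0.002384 mol.
2 electrons are transferred per Cl₂ molecule, so n(Cl₂) = 0.002384 / 2 = 0.001192 mol.
V = nRT/P = (0.001192 × 8.314 × 355) / (143 × 10³ Pa) = 2.46 × 10⁻⁵ m³ = 0.0246 L.

0.0246 L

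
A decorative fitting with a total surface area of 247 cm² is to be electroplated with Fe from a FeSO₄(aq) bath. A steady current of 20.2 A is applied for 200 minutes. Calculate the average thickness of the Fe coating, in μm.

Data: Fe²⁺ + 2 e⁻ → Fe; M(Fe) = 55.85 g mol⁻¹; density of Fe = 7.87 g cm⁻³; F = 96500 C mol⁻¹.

Q = I·t = 20.20 × 12000 = 242400 C; n(e⁻) = 2.512 mol.
n(Fe) = n(e⁻)/2 = 1.256 mol, so m = 1.256 × 55.85 = 70.15 g.
Volume = m/ρ = 70.15 / 7.87 = 8.913 cm³.
Thickness = V/A = 8.913 / 247 = 0.0361 cm = 361 μm.

361 μm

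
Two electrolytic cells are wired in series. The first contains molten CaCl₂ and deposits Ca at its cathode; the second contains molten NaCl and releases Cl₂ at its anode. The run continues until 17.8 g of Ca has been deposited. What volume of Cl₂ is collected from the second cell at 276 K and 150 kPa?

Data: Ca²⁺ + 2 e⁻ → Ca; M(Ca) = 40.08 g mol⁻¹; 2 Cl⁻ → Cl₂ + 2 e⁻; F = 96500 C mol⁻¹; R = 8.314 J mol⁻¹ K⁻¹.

6.79 L

n(Ca) = 17.8 / 40.08 = 0.4441 mol, so n(e⁻) = 2 × 0.4441 = 0.8882 mol.
The cells are in series, so the same 0.8882 mol of electrons passes through the second cell.
2 Cl⁻ → Cl₂ + 2 e⁻ — 2 mol e⁻ per mol Cl₂, so n(Cl₂) = 0.8882/2 = 0.4441 mol.
V = nRT/P = (0.4441 × 8.314 × 276) / (150 × 10³) = 0.00679 m³ = 6.79 L.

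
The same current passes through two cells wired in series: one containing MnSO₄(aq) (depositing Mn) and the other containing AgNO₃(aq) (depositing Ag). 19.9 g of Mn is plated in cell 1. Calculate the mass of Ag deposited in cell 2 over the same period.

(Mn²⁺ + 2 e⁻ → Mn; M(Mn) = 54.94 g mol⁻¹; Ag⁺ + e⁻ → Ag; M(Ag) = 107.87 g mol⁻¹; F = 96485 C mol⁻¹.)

n(Mn) = 19.9 / 54.94 = 0.3622 mol.
Since Mn²⁺ + 2 e⁻ → Mn, n(e⁻) passed = 2 × 0.3622 = 0.7244 mol.
Cells in series carry the same charge, so the same 0.7244 mol of electrons passes through cell 2.
Ag⁺ + e⁻ → Ag, so n(Ag) = 0.7244 / 1 = 0.7244 mol.
m(Ag) = 0.7244 × 107.87 = 78.1 g.

78.1 g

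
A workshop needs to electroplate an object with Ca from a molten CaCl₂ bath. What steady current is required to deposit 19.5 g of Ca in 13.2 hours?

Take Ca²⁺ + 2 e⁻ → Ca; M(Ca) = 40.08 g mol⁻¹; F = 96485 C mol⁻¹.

n(Ca) = 19.5 / 40.08 = 0.4865 mol.
n(e⁻) = 2 × 0.4865 = 0.9731 mol.
Q = n(e⁻)·F = 0.9731 × 96485 = 93890 C.
I = Q/t = 93890 / 47520 s = 1.98 A.

1.98 A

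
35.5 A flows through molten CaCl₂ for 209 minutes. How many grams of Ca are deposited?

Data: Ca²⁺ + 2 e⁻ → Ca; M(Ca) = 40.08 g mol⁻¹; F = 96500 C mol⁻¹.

Q = I·t = 35.50 A × 12540 s = 445200 C.
n(e⁻) = Q/F = 445200 / 96500 = 4.613 mol.
Ca²⁺ + 2 e⁻ → Ca, so n(Ca) = n(e⁻)/2 = 2.307 mol.
m = n·M = 2.307 × 40.08 = 92.4 g.

92.4 g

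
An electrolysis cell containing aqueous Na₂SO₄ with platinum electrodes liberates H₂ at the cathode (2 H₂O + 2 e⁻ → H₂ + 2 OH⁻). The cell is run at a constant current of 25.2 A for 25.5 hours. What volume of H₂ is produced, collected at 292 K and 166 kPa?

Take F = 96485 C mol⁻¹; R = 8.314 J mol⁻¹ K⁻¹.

175 L

Q = I·t = 25.20 A × 91800 s = 2313000 C.
n(e⁻) = Q/F = 2313000 / 96485 = 23.98 mol.
2 electrons are transferred per H₂ molecule, so n(H₂) = 23.98 / 2 = 11.99 mol.
V = nRT/P = (11.99 × 8.314 × 292) / (166 × 10³ Pa) = 0.175 m³ = 175 L.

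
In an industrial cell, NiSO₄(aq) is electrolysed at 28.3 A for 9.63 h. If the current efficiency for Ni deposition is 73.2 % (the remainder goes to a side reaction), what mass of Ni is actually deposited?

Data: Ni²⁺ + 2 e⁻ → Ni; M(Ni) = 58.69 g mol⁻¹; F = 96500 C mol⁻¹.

218 g

Q = I·t = 28.30 × 34668 = 981100 C.
n(e⁻) = 981100/96500 = 10.17 mol; theoretically n(Ni) = 10.17/2 = 5.083 mol, m_theo = 298.3 g.
At 73.2 % efficiency, m_actual = 0.732 × 298.3 = 218 g.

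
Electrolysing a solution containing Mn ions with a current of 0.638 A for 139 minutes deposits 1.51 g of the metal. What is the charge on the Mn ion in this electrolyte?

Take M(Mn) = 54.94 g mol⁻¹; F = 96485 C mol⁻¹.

+2

Q = I·t = 0.6380 A × 8340.0 s = 5321 C, so n(e⁻) = 5321/96485 = 0.05515 mol.
n(Mn) deposited = 1.51 / 54.94 = 0.02748 mol.
Electrons per atom = n(e⁻)/n(Mn) = 0.05515 / 0.02748 = 2.01 ≈ 2, so the ion is Mn²⁺.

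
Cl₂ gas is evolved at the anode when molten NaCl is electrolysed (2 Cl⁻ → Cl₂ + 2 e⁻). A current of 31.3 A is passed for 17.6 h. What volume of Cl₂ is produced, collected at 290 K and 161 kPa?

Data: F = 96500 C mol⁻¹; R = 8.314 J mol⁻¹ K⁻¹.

Q = I·t = 31.30 A × 63360 s = 1983000 C.
n(e⁻) = Q/F = 1983000 / 96500 = 20.55 mol.
2 electrons are transferred per Cl₂ molecule, so n(Cl₂) = 20.55 / 2 = 10.28 mol.
V = nRT/P = (10.28 × 8.314 × 290) / (161 × 10³ Pa) = 0.154 m³ = 154 L.

154 L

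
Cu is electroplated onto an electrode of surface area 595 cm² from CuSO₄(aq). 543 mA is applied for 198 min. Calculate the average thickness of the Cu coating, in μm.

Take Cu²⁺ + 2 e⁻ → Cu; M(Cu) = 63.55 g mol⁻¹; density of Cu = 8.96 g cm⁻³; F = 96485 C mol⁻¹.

3.98 μm

Q = I·t = 0.5430 × 11880 = 6451 C; n(e⁻) = 0.06686 mol.
n(Cu) = n(e⁻)/2 = 0.03343 mol, so m = 0.03343 × 63.55 = 2.124 g.
Volume = m/ρ = 2.124 / 8.96 = 0.2371 cm³.
Thickness = V/A = 0.2371 / 595 = 3.98 × 10⁻⁴ cm = 3.98 μm.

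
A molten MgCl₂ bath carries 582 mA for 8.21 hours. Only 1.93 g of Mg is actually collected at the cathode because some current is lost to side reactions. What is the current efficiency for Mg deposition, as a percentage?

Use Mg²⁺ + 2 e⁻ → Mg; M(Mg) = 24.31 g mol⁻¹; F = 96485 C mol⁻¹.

89.1 %

Q = I·t = 0.5820 × 29556 = 17200 C; n(e⁻) = 17200/96485 = 0.1783 mol.
Theoretical n(Mg) = n(e⁻)/2 = 0.08914 mol, i.e. m_theo = 0.08914 × 24.31 = 2.167 g.
Efficiency = m_actual / m_theo = 1.93 / 2.167 = 89.1 %.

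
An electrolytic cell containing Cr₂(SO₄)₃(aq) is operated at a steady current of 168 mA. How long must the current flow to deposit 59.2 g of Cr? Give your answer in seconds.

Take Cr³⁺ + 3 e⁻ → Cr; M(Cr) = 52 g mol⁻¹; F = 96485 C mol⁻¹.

1.96 × 10⁶ s

n(Cr) = m/M = 59.2 / 52 = 1.138 mol.
Each Cr atom requires 3 electrons, so n(e⁻) = 3 × 1.138 = 3.415 mol.
Q = n(e⁻)·F = 3.415 × 96485 = 329500 C.
t = Q/I = 329500 / 0.1680 A = 1962000 s.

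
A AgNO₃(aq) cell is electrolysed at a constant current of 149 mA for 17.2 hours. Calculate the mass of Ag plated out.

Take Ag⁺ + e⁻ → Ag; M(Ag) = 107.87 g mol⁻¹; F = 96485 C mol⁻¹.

Q = I·t = 0.1490 A × 61920 s = 9226 C.
n(e⁻) = Q/F = 9226 / 96485 = 0.09562 mol.
Ag⁺ + e⁻ → Ag, so n(Ag) = n(e⁻)/1 = 0.09562 mol.
m = n·M = 0.09562 × 107.87 = 10.3 g.

10.3 g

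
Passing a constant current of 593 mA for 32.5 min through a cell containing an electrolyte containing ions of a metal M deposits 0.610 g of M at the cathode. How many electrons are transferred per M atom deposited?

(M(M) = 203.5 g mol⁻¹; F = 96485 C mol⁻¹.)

Q = I·t = 0.5930 A × 1950.0 s = 1156 C, so n(e⁻) = 1156/96485 = 0.01198 mol.
n(M) deposited = 0.610 / 203.5 = 0.002998 mol.
Electrons per atom = n(e⁻)/n(M) = 0.01198 / 0.002998 = 4.00 ≈ 4, so the ion is M⁴⁺.

4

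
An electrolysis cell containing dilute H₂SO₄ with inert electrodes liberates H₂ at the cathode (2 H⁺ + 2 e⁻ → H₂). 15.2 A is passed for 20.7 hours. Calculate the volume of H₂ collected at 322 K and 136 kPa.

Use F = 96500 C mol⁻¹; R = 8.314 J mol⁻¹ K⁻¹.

Q = I·t = 15.20 A × 74520 s = 1133000 C.
n(e⁻) = Q/F = 1133000 / 96500 = 11.74 mol.
2 electrons are transferred per H₂ molecule, so n(H₂) = 11.74 / 2 = 5.869 mol.
V = nRT/P = (5.869 × 8.314 × 322) / (136 × 10³ Pa) = 0.116 m³ = 116 L.

116 L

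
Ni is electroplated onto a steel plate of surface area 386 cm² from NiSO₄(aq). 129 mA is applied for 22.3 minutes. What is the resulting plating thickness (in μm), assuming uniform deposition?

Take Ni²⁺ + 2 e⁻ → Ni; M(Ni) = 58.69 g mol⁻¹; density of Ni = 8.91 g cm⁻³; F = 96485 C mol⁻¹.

Q = I·t = 0.1290 × 1338.0 = 172.6 C; n(e⁻) = 0.001789 mol.
n(Ni) = n(e⁻)/2 = 0.0008944 mol, so m = 0.0008944 × 58.69 = 0.05250 g.
Volume = m/ρ = 0.05250 / 8.91 = 0.005892 cm³.
Thickness = V/A = 0.005892 / 386 = 1.53 × 10⁻⁵ cm = 0.153 μm.

0.153 μm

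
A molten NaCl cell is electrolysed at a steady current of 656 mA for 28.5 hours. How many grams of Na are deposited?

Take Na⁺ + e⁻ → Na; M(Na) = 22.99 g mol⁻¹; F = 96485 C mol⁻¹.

16.0 g

Q = I·t = 0.6560 A × 102600 s = 67310 C.
n(e⁻) = Q/F = 67310 / 96485 = 0.6976 mol.
Na⁺ + e⁻ → Na, so n(Na) = n(e⁻)/1 = 0.6976 mol.
m = n·M = 0.6976 × 22.99 = 16.0 g.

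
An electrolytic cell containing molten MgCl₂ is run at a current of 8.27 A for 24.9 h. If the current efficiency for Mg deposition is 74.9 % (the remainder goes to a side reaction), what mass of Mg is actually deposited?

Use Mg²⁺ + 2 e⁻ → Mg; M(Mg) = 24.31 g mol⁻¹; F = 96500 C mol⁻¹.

69.9 g

Q = I·t = 8.270 × 89640 = 741300 C.
n(e⁻) = 741300/96500 = 7.682 mol; theoretically n(Mg) = 7.682/2 = 3.841 mol, m_theo = 93.38 g.
At 74.9 % efficiency, m_actual = 0.749 × 93.38 = 69.9 g.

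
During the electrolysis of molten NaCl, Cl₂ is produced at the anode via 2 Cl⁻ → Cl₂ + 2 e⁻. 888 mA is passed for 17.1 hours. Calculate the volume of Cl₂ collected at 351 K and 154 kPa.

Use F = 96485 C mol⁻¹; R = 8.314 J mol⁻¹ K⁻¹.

5.37 L

Q = I·t = 0.8880 A × 61560 s = 54670 C.
n(e⁻) = Q/F = 54670 / 96485 = 0.5666 mol.
2 electrons are transferred per Cl₂ molecule, so n(Cl₂) = 0.5666 / 2 = 0.2833 mol.
V = nRT/P = (0.2833 × 8.314 × 351) / (154 × 10³ Pa) = 0.00537 m³ = 5.37 L.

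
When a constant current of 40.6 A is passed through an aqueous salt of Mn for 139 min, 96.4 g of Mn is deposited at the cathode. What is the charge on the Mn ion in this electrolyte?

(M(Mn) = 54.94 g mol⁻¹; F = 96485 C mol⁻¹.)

+2

Q = I·t = 40.60 A × 8340.0 s = 338600 C, so n(e⁻) = 338600/96485 = 3.509 mol.
n(Mn) deposited = 96.4 / 54.94 = 1.755 mol.
Electrons per atom = n(e⁻)/n(Mn) = 3.509 / 1.755 = 2.00 ≈ 2, so the ion is Mn²⁺.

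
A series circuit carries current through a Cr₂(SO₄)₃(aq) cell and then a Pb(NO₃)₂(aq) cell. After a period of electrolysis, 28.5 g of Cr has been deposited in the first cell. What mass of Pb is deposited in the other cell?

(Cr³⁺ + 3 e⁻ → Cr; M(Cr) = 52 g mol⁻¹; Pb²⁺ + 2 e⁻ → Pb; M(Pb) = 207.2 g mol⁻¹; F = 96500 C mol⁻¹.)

n(Cr) = 28.5 / 52 = 0.5481 mol.
Since Cr³⁺ + 3 e⁻ → Cr, n(e⁻) passed = 3 × 0.5481 = 1.644 mol.
Cells in series carry the same charge, so the same 1.644 mol of electrons passes through cell 2.
Pb²⁺ + 2 e⁻ → Pb, so n(Pb) = 1.644 / 2 = 0.8221 mol.
m(Pb) = 0.8221 × 207.2 = 170 g.

170 g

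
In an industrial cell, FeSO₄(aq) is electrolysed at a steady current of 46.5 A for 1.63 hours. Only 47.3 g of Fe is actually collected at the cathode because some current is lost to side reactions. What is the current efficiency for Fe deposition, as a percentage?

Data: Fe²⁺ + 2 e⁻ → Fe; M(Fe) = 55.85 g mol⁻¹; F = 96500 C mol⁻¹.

Q = I·t = 46.50 × 5868.0 = 272900 C; n(e⁻) = 272900/96500 = 2.828 mol.
Theoretical n(Fe) = n(e⁻)/2 = 1.414 mol, i.e. m_theo = 1.414 × 55.85 = 78.96 g.
Efficiency = m_actual / m_theo = 47.3 / 78.96 = 59.9 %.

59.9 %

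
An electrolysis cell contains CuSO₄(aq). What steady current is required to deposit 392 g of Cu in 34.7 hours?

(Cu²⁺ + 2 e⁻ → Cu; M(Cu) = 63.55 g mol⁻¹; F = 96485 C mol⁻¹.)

n(Cu) = 392 / 63.55 = 6.168 mol.
n(e⁻) = 2 × 6.168 = 12.34 mol.
Q = n(e⁻)·F = 12.34 × 96485 = 1190000 C.
I = Q/t = 1190000 / 124920 s = 9.53 A.

9.53 A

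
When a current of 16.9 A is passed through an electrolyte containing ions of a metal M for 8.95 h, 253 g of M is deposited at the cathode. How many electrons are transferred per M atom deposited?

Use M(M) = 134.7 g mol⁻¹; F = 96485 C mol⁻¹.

3

Q = I·t = 16.90 A × 32220 s = 544500 C, so n(e⁻) = 544500/96485 = 5.644 mol.
n(M) deposited = 253 / 134.7 = 1.878 mol.
Electrons per atom = n(e⁻)/n(M) = 5.644 / 1.878 = 3.00 ≈ 3, so the ion is M³⁺.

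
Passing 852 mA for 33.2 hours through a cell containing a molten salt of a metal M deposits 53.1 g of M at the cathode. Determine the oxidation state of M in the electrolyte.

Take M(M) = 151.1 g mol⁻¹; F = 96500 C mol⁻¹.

Q = I·t = 0.8520 A × 119520 s = 101800 C, so n(e⁻) = 101800/96500 = 1.055 mol.
n(M) deposited = 53.1 / 151.1 = 0.3514 mol.
Electrons per atom = n(e⁻)/n(M) = 1.055 / 0.3514 = 3.00 ≈ 3, so the ion is M³⁺.

+3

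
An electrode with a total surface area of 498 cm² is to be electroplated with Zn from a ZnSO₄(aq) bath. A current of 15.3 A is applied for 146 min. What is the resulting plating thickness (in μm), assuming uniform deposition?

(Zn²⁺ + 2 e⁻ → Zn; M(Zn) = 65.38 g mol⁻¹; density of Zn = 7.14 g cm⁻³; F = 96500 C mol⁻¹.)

128 μm

Q = I·t = 15.30 × 8760.0 = 134000 C; n(e⁻) = 1.389 mol.
n(Zn) = n(e⁻)/2 = 0.6944 mol, so m = 0.6944 × 65.38 = 45.40 g.
Volume = m/ρ = 45.40 / 7.14 = 6.359 cm³.
Thickness = V/A = 6.359 / 498 = 0.0128 cm = 128 μm.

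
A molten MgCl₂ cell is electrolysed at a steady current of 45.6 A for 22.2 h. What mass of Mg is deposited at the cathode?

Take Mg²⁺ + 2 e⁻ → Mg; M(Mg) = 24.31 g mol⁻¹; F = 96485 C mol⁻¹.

459 g

Q = I·t = 45.60 A × 79920 s = 3644000 C.
n(e⁻) = Q/F = 3644000 / 96485 = 37.77 mol.
Mg²⁺ + 2 e⁻ → Mg, so n(Mg) = n(e⁻)/2 = 18.89 mol.
m = n·M = 18.89 × 24.31 = 459 g.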